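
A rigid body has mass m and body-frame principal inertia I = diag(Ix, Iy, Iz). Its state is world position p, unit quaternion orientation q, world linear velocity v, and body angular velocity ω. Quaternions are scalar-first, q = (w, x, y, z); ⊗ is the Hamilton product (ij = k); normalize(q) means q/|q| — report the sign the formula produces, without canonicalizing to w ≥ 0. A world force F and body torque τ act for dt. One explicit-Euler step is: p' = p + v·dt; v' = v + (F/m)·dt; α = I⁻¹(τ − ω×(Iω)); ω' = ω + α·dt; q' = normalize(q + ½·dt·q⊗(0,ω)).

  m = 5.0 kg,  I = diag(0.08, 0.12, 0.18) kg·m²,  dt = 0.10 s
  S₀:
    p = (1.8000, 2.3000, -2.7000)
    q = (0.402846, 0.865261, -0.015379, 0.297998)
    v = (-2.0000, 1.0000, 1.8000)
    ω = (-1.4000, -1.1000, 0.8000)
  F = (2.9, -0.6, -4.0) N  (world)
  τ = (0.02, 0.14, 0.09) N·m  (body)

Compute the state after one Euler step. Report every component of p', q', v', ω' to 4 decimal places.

p' = (1.6000, 2.4000, -2.5200)
q' = (0.4485, 0.8488, -0.0926, 0.2642)
v' = (-1.9420, 0.9880, 1.7200)
ω' = (-1.3090, -1.0767, 0.8158)

angular accel α = (0.9100, 0.2333, 0.1578)
new body rate ω' = (-1.3090, -1.0767, 0.8158)
q⊗(0,ω) = (0.9560501, -0.2484898, -1.5525366, -0.6510409)
updated quaternion q' = (0.4485, 0.8488, -0.0926, 0.2642)
a = F/m = (0.5800, -0.1200, -0.8000)
p' = p + v·dt = (1.6000, 2.4000, -2.5200)
v + (F/m)dt = (-1.9420, 0.9880, 1.7200)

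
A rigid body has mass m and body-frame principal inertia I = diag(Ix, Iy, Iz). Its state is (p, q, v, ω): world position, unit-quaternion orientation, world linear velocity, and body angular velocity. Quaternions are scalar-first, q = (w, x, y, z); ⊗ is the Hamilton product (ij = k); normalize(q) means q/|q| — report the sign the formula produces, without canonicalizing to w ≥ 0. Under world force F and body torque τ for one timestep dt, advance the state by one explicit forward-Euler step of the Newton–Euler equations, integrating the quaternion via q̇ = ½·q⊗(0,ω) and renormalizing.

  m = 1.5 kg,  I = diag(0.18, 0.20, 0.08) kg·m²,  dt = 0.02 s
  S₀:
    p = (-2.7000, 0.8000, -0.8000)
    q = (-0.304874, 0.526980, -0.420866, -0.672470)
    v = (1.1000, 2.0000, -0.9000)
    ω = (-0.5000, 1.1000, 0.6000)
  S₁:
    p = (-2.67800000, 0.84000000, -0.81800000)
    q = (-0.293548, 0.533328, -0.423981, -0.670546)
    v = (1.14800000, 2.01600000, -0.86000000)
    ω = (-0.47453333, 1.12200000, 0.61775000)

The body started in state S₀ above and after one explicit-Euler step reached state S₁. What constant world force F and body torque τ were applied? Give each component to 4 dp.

rate change Δω = (0.02546667, 0.02200000, 0.01775000)
τ = I·(Δω/dt) + ω₀×(Iω₀) = (0.1500, 0.1900, 0.0600)
velocity change Δv = (0.04800000, 0.01600000, 0.04000000)
F = m·Δv/dt = (3.6000, 1.2000, 3.0000)

F = (3.6000, 1.2000, 3.0000)
τ = (0.1500, 0.1900, 0.0600)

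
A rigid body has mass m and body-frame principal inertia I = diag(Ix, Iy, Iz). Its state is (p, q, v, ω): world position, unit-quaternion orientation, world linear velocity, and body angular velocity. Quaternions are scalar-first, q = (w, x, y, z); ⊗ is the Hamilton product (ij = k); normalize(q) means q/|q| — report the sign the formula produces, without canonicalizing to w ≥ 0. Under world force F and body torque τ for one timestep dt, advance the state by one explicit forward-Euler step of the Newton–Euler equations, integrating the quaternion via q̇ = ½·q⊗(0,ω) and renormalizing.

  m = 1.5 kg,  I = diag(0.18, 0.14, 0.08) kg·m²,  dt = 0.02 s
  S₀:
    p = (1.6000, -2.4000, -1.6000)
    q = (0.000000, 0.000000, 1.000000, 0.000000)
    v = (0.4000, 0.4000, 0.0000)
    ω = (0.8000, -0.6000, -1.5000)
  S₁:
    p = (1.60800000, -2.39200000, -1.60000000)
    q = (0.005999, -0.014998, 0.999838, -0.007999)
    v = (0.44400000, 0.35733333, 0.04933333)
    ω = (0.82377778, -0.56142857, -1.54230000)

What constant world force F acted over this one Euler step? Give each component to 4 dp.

F = (3.3000, -3.2000, 3.7000)

Δv = v₁−v₀ = (0.04400000, -0.04266667, 0.04933333)
F = m·Δv/dt = (3.3000, -3.2000, 3.7000)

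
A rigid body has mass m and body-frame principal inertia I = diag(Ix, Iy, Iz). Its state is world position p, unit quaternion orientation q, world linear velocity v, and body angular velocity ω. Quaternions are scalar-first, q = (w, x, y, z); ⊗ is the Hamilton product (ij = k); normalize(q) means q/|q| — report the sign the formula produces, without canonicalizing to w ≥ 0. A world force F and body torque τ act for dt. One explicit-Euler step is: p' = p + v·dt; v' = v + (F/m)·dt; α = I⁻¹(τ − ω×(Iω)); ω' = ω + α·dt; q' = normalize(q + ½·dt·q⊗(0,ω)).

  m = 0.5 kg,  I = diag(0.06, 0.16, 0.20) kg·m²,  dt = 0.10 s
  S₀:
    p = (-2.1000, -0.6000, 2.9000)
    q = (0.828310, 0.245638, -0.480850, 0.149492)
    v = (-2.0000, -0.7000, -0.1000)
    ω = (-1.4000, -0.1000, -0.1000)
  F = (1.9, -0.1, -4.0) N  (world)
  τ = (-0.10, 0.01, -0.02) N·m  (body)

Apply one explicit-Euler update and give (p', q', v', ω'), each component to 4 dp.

p' = (-2.3000, -0.6700, 2.8900)
q' = (0.8418, 0.1903, -0.4930, 0.1102)
v' = (-1.6200, -0.7200, -0.9000)
ω' = (-1.5673, -0.0815, -0.1170)

a = F/m = (3.8000, -0.2000, -8.0000)
p + v·dt = (-2.3000, -0.6700, 2.8900)
v' = v + a·dt = (-1.6200, -0.7200, -0.9000)
ω×(Iω) gyroscopic = (0.0004, -0.0196, 0.0140)
angular accel α = (-1.6733, 0.1850, -0.1700)
new body rate ω' = (-1.5673, -0.0815, -0.1170)
2q̇ = q⊗(0,ω) = (0.3107574, -1.0965998, -0.2675560, -0.7805848)
q' = normalize(q + ½dt·q⊗(0,ω)) = (0.8418, 0.1903, -0.4930, 0.1102)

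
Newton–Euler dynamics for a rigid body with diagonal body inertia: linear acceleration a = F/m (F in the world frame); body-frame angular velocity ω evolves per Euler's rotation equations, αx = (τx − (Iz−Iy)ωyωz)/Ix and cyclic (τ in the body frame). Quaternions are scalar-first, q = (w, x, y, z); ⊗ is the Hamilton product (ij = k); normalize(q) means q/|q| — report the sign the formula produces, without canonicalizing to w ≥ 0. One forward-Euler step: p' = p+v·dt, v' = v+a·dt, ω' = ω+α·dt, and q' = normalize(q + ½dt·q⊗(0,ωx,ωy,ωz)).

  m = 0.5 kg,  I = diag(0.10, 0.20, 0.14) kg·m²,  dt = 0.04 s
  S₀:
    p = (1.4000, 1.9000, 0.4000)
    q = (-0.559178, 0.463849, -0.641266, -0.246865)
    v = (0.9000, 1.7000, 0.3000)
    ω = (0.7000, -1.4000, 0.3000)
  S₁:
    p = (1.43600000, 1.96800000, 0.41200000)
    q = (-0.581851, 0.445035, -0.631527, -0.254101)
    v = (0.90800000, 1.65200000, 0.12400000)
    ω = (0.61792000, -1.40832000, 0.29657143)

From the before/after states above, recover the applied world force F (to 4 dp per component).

F = (0.1000, -0.6000, -2.2000)

Δv = v₁−v₀ = (0.00800000, -0.04800000, -0.17600000)
F = m·Δv/dt = (0.1000, -0.6000, -2.2000)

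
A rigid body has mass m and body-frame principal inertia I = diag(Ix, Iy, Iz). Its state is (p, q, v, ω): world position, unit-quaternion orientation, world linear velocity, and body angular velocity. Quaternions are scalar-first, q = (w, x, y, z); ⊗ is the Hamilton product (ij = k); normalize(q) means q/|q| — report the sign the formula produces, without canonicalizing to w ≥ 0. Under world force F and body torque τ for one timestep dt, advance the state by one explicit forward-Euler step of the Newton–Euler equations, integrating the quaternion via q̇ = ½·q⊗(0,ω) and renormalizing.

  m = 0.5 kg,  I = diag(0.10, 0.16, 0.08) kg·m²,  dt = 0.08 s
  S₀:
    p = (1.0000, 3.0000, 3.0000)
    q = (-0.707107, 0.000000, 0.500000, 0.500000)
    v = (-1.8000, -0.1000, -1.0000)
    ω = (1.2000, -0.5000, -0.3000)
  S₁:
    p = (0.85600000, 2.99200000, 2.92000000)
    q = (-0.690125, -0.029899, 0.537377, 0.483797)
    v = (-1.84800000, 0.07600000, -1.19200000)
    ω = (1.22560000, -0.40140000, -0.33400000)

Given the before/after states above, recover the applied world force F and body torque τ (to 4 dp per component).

Δv = v₁−v₀ = (-0.04800000, 0.17600000, -0.19200000)
F = m·Δv/dt = (-0.3000, 1.1000, -1.2000)
rate change Δω = (0.02560000, 0.09860000, -0.03400000)
I·α + gyro = (0.0200, 0.1900, -0.0700)

F = (-0.3000, 1.1000, -1.2000)
τ = (0.0200, 0.1900, -0.0700)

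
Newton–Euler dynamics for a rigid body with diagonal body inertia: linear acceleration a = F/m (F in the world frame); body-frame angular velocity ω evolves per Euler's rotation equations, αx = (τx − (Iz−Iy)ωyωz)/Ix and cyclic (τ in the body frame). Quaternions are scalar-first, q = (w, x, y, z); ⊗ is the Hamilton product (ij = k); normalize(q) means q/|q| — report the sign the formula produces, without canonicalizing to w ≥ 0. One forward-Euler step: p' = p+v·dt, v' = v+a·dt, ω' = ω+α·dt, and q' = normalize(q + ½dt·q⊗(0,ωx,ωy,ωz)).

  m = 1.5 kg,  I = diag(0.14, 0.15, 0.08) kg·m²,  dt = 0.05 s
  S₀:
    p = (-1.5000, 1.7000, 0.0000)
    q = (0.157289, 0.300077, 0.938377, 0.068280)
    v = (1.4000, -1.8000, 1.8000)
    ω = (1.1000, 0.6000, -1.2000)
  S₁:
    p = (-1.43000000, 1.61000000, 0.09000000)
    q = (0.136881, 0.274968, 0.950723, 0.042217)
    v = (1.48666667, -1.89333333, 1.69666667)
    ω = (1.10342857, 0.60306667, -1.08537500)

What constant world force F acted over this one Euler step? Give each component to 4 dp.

F = (2.6000, -2.8000, -3.1000)

v₁ − v₀ = (0.08666667, -0.09333333, -0.10333333)
m·(v₁−v₀)/dt = (2.6000, -2.8000, -3.1000)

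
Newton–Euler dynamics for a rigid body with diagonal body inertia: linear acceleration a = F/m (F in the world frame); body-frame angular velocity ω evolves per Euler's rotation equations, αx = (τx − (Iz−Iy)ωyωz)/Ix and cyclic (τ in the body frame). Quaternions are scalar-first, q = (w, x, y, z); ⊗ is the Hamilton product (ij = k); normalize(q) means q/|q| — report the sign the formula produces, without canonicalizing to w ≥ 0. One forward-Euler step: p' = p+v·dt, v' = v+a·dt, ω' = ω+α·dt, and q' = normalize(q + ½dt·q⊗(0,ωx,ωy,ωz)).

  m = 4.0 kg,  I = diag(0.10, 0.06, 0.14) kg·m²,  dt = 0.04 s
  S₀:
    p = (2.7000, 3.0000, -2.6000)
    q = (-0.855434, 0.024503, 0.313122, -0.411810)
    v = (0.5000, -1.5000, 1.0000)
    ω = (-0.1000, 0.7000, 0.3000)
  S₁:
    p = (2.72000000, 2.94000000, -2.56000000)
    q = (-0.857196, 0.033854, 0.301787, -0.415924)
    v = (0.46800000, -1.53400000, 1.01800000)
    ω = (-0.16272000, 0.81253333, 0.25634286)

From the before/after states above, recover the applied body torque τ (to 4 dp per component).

rate change Δω = (-0.06272000, 0.11253333, -0.04365714)
ω₀×(Iω₀) = (0.0168, 0.0012, 0.0028)
I·α + gyro = (-0.1400, 0.1700, -0.1500)

τ = (-0.1400, 0.1700, -0.1500)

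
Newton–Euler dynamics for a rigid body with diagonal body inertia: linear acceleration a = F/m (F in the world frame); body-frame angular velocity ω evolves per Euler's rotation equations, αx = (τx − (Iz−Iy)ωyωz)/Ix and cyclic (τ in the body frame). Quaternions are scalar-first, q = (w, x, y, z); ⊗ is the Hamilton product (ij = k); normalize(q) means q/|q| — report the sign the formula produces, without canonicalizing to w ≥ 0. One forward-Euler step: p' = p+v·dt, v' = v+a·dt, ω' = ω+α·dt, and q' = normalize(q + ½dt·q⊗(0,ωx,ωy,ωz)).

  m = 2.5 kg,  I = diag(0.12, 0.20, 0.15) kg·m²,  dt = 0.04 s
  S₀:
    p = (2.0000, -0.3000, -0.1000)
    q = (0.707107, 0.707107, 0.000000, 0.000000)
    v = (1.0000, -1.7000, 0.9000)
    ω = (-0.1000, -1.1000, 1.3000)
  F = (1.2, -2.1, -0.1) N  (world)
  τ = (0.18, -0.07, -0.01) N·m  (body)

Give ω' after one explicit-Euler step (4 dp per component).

ω' = (-0.0638, -1.1148, 1.2950)

gyro term ω×Iω = (0.0715, 0.0039, 0.0088)
angular accel α = (0.9042, -0.3695, -0.1253)
ω' = ω + α·dt = (-0.0638, -1.1148, 1.2950)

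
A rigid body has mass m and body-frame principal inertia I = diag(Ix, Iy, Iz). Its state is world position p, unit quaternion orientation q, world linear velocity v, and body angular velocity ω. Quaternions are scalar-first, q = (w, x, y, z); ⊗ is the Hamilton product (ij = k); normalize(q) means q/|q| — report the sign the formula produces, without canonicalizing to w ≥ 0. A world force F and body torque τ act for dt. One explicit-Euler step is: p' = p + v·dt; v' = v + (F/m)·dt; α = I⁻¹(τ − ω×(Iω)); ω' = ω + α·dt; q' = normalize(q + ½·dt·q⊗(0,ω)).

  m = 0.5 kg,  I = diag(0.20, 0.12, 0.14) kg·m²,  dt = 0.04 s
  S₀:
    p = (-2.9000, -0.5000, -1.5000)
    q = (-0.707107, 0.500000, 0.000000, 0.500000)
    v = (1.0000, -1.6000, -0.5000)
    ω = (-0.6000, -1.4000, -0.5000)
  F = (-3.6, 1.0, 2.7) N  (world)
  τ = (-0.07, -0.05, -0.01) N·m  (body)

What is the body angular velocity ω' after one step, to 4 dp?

ω' = (-0.6168, -1.4227, -0.4837)

α = I⁻¹(τ − ω×Iω) = (-0.4200, -0.5667, 0.4086)
new body rate ω' = (-0.6168, -1.4227, -0.4837)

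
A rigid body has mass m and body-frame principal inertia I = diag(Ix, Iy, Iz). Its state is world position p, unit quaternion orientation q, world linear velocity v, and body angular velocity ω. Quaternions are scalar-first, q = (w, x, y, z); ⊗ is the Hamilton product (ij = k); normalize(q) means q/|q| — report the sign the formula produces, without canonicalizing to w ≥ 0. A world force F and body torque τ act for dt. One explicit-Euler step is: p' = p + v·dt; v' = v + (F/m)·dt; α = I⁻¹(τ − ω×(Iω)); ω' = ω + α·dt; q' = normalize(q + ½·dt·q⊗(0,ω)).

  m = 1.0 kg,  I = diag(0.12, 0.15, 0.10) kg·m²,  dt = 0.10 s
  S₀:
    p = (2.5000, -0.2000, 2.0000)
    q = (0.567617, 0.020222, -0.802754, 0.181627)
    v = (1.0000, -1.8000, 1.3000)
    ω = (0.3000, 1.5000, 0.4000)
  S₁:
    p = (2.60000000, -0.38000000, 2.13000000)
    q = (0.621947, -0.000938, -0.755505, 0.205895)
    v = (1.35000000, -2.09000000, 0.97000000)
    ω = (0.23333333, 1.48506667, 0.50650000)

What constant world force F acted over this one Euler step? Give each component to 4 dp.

Δv = v₁−v₀ = (0.35000000, -0.29000000, -0.33000000)
m·(v₁−v₀)/dt = (3.5000, -2.9000, -3.3000)

F = (3.5000, -2.9000, -3.3000)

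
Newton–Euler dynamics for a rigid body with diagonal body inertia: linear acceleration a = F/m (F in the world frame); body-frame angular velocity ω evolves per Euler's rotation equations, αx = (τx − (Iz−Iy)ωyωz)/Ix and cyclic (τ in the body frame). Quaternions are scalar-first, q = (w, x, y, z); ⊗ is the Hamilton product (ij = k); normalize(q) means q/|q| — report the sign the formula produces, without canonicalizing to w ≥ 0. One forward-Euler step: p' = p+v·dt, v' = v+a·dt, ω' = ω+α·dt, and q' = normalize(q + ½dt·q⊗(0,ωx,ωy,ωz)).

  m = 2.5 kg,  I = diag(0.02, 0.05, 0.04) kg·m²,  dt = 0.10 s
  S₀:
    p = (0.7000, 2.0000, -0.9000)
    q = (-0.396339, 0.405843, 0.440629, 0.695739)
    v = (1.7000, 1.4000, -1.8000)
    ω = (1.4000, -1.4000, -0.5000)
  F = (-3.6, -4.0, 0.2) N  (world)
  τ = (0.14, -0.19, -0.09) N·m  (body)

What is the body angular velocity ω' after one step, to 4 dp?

gyro term ω×Iω = (-0.0070, 0.0140, -0.0588)
α = I⁻¹(τ − ω×Iω) = (7.3500, -4.0800, -0.7800)
ω' = ω + α·dt = (2.1350, -1.8080, -0.5780)

ω' = (2.1350, -1.8080, -0.5780)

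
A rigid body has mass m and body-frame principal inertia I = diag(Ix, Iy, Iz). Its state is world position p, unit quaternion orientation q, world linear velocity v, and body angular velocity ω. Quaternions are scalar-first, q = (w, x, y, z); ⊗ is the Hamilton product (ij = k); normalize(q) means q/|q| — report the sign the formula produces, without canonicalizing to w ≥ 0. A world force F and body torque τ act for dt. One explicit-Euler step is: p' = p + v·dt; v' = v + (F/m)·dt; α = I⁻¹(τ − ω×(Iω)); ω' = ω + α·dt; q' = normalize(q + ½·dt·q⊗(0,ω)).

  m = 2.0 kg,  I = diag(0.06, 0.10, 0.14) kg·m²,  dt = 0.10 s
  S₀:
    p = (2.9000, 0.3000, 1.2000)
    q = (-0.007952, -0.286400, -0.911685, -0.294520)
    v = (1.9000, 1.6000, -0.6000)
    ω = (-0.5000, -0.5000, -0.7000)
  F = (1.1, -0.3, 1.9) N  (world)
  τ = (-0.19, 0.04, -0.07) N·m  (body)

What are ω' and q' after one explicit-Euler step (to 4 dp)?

(τ − ω×Iω)/I = (-3.4000, 0.6800, -0.5714)
ω + α·dt = (-0.8400, -0.4320, -0.7571)
q⊗(0,ω) = (-0.8052065, 0.4948955, -0.0492440, -0.3070761)
q' = normalize(q + ½dt·q⊗(0,ω)) = (-0.0482, -0.2613, -0.9130, -0.3095)

ω' = (-0.8400, -0.4320, -0.7571)
q' = (-0.0482, -0.2613, -0.9130, -0.3095)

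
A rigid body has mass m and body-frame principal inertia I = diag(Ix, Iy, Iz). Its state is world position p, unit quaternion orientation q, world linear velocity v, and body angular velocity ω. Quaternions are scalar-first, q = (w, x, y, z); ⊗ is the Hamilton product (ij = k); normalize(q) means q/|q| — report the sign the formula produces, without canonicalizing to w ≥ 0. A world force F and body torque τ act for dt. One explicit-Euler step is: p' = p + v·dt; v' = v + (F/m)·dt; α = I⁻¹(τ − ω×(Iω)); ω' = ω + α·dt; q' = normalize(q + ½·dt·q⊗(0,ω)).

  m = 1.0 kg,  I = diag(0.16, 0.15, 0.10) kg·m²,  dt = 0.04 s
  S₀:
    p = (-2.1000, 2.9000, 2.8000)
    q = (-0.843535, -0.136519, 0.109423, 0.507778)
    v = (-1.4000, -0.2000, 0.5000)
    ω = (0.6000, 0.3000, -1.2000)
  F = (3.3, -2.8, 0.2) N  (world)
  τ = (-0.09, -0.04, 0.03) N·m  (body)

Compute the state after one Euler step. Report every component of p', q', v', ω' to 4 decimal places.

α = I⁻¹(τ − ω×Iω) = (-0.6750, 0.0213, 0.3180)
ω + α·dt = (0.5730, 0.3009, -1.1873)
2q̇ = q⊗(0,ω) = (0.6584181, -0.7897620, -0.1122165, 0.9056325)
q' = normalize(q + ½dt·q⊗(0,ω)) = (-0.8301, -0.1523, 0.1071, 0.5257)
a = F/m = (3.3000, -2.8000, 0.2000)
new position p' = (-2.1560, 2.8920, 2.8200)
v + (F/m)dt = (-1.2680, -0.3120, 0.5080)

p' = (-2.1560, 2.8920, 2.8200)
q' = (-0.8301, -0.1523, 0.1071, 0.5257)
v' = (-1.2680, -0.3120, 0.5080)
ω' = (0.5730, 0.3009, -1.1873)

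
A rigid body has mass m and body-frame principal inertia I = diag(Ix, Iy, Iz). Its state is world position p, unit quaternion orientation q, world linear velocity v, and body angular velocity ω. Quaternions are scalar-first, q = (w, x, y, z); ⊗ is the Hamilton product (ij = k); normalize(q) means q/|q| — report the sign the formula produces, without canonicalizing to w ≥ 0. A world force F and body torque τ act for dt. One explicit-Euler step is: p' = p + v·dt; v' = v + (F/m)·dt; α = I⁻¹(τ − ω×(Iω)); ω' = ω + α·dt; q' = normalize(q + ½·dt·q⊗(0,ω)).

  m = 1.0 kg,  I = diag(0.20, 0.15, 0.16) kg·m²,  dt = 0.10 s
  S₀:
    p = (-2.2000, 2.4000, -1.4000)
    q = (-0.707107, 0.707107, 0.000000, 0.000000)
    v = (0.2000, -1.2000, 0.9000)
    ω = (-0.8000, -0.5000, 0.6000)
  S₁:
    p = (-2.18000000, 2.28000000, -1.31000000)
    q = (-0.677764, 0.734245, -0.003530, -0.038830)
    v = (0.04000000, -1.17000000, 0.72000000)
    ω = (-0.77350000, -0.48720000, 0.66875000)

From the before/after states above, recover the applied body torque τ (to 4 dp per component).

Δω = ω₁−ω₀ = (0.02650000, 0.01280000, 0.06875000)
I·α + gyro = (0.0500, 0.0000, 0.0900)

τ = (0.0500, 0.0000, 0.0900)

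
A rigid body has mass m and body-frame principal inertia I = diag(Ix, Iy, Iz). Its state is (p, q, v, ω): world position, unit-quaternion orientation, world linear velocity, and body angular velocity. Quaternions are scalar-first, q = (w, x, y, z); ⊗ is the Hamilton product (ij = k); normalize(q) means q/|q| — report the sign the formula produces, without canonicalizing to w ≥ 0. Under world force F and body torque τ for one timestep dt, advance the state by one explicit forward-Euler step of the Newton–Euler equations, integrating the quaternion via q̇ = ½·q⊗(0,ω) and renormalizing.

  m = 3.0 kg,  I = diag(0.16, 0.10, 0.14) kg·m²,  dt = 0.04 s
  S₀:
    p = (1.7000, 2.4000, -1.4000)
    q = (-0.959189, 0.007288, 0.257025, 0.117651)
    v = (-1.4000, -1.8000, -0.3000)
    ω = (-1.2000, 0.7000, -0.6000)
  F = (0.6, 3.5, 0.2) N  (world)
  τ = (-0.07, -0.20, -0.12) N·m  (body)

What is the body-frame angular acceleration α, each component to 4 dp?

precession coupling ω×(Iω) = (-0.0168, 0.0144, 0.0504)
angular accel α = (-0.3325, -2.1440, -1.2171)

α = (-0.3325, -2.1440, -1.2171)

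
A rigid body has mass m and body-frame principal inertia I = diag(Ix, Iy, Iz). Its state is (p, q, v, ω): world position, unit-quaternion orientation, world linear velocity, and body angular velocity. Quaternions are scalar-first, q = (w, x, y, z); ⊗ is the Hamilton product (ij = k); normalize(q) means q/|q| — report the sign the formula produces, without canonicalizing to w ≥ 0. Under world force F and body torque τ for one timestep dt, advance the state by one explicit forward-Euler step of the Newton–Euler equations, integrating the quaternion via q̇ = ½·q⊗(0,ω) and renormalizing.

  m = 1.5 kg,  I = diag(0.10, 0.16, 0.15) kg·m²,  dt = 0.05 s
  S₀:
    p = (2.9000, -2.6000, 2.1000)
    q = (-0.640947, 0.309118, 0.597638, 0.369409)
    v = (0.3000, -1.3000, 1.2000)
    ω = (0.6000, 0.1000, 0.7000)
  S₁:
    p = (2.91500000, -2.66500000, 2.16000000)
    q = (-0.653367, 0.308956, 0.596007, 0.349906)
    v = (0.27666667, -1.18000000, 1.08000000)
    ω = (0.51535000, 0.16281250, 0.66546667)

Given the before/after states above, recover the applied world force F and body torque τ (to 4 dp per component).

F = (-0.7000, 3.6000, -3.6000)
τ = (-0.1700, 0.1800, -0.1000)

v₁ − v₀ = (-0.02333333, 0.12000000, -0.12000000)
m·(v₁−v₀)/dt = (-0.7000, 3.6000, -3.6000)
ω₁ − ω₀ = (-0.08465000, 0.06281250, -0.03453333)
gyro term ω₀×Iω₀ = (-0.0007, -0.0210, 0.0036)
τ = I·(Δω/dt) + ω₀×(Iω₀) = (-0.1700, 0.1800, -0.1000)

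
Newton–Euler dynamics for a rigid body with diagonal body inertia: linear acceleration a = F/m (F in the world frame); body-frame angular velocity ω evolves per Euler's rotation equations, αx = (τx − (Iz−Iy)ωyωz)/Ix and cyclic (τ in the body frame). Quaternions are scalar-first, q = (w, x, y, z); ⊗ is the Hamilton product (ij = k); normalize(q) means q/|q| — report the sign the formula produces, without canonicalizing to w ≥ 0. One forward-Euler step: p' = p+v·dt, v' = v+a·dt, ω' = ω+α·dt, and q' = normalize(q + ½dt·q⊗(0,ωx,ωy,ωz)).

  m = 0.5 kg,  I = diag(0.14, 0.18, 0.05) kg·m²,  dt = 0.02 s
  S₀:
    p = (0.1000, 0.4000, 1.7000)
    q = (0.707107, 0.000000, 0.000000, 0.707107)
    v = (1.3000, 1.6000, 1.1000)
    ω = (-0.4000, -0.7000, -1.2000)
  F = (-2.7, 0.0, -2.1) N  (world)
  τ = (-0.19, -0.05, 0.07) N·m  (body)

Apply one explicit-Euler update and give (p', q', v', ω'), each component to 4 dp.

new position p' = (0.1260, 0.4320, 1.7220)
v + (F/m)dt = (1.1920, 1.6000, 1.0160)
ω×(Iω) gyroscopic = (-0.1092, 0.0432, 0.0112)
(τ − ω×Iω)/I = (-0.5771, -0.5178, 1.1760)
ω + α·dt = (-0.4115, -0.7104, -1.1765)
2q̇ = q⊗(0,ω) = (0.8485284, 0.2121321, -0.7778177, -0.8485284)
q' = normalize(q + ½dt·q⊗(0,ω)) = (0.7155, 0.0021, -0.0078, 0.6985)

p' = (0.1260, 0.4320, 1.7220)
q' = (0.7155, 0.0021, -0.0078, 0.6985)
v' = (1.1920, 1.6000, 1.0160)
ω' = (-0.4115, -0.7104, -1.1765)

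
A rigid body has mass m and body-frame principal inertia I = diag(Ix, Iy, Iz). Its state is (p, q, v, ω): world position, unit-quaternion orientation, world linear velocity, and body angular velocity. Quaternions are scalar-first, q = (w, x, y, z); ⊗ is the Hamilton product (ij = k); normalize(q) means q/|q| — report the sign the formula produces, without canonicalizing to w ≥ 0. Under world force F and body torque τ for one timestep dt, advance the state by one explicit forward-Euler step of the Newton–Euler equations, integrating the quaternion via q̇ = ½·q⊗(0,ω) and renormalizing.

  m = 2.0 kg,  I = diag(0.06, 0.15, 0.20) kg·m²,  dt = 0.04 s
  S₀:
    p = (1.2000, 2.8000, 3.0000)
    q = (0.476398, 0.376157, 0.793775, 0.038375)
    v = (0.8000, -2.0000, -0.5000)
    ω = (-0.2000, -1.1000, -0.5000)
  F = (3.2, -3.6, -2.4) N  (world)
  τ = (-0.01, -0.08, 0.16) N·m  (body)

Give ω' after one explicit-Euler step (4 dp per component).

precession coupling ω×(Iω) = (0.0275, -0.0140, 0.0198)
α = I⁻¹(τ − ω×Iω) = (-0.6250, -0.4400, 0.7010)
ω' = ω + α·dt = (-0.2250, -1.1176, -0.4720)

ω' = (-0.2250, -1.1176, -0.4720)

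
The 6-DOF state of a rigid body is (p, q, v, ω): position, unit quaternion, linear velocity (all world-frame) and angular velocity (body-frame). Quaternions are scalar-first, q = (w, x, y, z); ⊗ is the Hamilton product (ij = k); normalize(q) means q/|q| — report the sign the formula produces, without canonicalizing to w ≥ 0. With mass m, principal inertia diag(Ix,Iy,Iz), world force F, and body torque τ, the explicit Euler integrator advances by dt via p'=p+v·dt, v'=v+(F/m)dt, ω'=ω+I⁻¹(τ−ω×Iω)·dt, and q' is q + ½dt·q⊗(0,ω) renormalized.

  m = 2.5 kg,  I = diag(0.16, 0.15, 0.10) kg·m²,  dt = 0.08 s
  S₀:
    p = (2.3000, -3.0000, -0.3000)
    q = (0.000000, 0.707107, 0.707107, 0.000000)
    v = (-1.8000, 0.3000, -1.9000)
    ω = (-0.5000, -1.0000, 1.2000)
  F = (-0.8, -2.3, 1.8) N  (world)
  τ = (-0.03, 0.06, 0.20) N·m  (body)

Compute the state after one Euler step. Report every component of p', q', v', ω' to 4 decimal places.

ω×(Iω) gyroscopic = (0.0600, -0.0360, -0.0050)
angular accel α = (-0.5625, 0.6400, 2.0500)
new body rate ω' = (-0.5450, -0.9488, 1.3640)
q⊗(0,ω) = (1.0606605, 0.8485284, -0.8485284, -0.3535535)
updated quaternion q' = (0.0423, 0.7395, 0.6717, -0.0141)
linear accel F/m = (-0.3200, -0.9200, 0.7200)
p + v·dt = (2.1560, -2.9760, -0.4520)
v' = v + a·dt = (-1.8256, 0.2264, -1.8424)

p' = (2.1560, -2.9760, -0.4520)
q' = (0.0423, 0.7395, 0.6717, -0.0141)
v' = (-1.8256, 0.2264, -1.8424)
ω' = (-0.5450, -0.9488, 1.3640)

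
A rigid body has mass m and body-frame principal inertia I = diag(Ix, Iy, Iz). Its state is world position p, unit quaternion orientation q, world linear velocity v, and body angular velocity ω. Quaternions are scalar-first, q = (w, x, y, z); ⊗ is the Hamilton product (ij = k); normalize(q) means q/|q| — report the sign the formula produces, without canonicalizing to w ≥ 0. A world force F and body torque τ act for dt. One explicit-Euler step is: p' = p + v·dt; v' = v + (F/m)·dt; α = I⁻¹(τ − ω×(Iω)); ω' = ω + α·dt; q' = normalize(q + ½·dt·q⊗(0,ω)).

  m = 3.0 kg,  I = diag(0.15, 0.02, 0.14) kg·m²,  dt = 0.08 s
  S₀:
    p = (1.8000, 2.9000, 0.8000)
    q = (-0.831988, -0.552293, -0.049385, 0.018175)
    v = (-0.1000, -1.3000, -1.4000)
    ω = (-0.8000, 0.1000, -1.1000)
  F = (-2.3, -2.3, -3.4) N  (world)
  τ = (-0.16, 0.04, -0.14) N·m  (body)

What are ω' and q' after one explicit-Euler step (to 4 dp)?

α = I⁻¹(τ − ω×Iω) = (-0.9787, 1.5600, -1.0743)
ω' = ω + α·dt = (-0.8783, 0.2248, -1.1859)
q⊗(0,ω) = (-0.4169034, 0.7180964, -0.7052611, 0.8204495)
updated quaternion q' = (-0.8474, -0.5228, -0.0775, 0.0509)

ω' = (-0.8783, 0.2248, -1.1859)
q' = (-0.8474, -0.5228, -0.0775, 0.0509)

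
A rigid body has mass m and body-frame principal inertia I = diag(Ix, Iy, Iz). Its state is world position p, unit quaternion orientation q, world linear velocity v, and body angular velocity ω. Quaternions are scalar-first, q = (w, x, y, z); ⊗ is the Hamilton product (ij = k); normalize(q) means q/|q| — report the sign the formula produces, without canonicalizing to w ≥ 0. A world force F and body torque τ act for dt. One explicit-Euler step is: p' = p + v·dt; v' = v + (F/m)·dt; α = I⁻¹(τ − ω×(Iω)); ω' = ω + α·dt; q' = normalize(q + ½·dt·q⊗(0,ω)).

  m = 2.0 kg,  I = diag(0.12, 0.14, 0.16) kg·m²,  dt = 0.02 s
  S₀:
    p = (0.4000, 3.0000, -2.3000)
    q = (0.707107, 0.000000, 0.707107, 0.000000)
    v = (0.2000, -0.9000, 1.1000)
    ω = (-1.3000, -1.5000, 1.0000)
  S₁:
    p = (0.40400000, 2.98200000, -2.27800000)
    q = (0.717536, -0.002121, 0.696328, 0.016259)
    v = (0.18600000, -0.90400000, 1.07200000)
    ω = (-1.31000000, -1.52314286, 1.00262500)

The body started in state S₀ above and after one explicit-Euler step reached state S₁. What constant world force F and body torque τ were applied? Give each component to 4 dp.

rate change Δω = (-0.01000000, -0.02314286, 0.00262500)
applied torque τ = (-0.0900, -0.1100, 0.0600)
velocity change Δv = (-0.01400000, -0.00400000, -0.02800000)
F = m·Δv/dt = (-1.4000, -0.4000, -2.8000)

F = (-1.4000, -0.4000, -2.8000)
τ = (-0.0900, -0.1100, 0.0600)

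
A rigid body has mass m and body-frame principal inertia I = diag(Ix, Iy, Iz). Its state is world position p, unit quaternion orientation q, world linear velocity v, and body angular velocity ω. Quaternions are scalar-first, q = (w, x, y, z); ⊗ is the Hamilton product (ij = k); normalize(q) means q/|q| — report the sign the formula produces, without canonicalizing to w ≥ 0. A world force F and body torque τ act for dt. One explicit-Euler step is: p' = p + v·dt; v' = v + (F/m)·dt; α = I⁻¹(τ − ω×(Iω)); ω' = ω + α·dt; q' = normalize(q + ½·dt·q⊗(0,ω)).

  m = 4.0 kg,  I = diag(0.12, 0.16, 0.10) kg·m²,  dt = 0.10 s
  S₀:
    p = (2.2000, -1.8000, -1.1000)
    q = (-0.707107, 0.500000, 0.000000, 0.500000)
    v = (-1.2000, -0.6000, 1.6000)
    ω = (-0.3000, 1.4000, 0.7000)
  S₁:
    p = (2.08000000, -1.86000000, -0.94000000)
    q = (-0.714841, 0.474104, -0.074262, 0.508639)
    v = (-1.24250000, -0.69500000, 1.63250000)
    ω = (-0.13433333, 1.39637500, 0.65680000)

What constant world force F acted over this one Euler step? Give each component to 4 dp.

Δv = v₁−v₀ = (-0.04250000, -0.09500000, 0.03250000)
m·(v₁−v₀)/dt = (-1.7000, -3.8000, 1.3000)

F = (-1.7000, -3.8000, 1.3000)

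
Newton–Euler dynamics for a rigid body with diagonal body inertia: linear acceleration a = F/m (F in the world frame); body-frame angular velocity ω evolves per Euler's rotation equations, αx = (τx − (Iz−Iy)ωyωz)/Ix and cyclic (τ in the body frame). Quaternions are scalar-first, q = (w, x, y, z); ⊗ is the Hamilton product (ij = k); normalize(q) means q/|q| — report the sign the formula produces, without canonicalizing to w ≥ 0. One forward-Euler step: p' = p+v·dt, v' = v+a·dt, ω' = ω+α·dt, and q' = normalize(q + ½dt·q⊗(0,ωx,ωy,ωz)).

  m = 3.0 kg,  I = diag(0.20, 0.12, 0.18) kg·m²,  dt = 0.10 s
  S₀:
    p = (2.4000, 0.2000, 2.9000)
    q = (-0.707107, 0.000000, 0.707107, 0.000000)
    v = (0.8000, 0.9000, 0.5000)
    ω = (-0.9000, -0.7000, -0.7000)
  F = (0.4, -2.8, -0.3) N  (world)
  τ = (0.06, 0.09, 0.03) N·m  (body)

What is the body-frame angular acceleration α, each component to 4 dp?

α = (0.1530, 0.6450, 0.4467)

precession coupling ω×(Iω) = (0.0294, 0.0126, -0.0504)
α = I⁻¹(τ − ω×Iω) = (0.1530, 0.6450, 0.4467)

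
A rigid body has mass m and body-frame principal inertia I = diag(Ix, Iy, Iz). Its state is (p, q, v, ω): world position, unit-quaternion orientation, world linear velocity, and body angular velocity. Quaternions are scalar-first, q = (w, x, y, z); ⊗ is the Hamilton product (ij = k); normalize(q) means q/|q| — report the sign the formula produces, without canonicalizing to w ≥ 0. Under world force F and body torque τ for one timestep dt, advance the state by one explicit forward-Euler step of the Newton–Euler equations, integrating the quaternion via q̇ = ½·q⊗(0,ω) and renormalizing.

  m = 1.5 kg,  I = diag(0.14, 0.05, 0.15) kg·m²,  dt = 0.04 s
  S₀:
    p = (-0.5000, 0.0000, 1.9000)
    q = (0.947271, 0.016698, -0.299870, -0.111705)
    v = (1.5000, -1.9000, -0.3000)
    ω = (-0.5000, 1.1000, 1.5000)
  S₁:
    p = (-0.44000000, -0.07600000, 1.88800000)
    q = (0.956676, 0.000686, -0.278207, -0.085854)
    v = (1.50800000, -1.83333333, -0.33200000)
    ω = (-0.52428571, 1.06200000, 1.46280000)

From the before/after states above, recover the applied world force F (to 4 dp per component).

F = (0.3000, 2.5000, -1.2000)

Δv = v₁−v₀ = (0.00800000, 0.06666667, -0.03200000)
m·(v₁−v₀)/dt = (0.3000, 2.5000, -1.2000)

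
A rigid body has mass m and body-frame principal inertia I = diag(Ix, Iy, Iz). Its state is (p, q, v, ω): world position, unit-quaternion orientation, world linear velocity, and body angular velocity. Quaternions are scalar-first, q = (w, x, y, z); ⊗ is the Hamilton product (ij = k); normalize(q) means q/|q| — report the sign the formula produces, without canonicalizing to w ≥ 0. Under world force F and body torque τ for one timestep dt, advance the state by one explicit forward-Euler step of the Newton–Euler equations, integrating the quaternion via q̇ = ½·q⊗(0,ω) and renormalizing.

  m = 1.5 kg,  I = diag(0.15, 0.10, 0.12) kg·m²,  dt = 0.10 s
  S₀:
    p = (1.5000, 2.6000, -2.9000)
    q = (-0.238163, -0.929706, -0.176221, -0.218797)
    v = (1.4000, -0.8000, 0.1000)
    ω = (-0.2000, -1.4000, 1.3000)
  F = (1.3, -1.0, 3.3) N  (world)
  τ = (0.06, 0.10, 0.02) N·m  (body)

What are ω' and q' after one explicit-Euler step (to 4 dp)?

precession coupling ω×(Iω) = (-0.0364, -0.0078, -0.0140)
(τ − ω×Iω)/I = (0.6427, 1.0780, 0.2833)
ω' = ω + α·dt = (-0.1357, -1.2922, 1.3283)
2q̇ = q⊗(0,ω) = (-0.1482145, -0.4877705, 1.5858054, 0.9567323)
q + ½dt·q⊗(0,ω), renormalized = (-0.2444, -0.9497, -0.0965, -0.1702)

ω' = (-0.1357, -1.2922, 1.3283)
q' = (-0.2444, -0.9497, -0.0965, -0.1702)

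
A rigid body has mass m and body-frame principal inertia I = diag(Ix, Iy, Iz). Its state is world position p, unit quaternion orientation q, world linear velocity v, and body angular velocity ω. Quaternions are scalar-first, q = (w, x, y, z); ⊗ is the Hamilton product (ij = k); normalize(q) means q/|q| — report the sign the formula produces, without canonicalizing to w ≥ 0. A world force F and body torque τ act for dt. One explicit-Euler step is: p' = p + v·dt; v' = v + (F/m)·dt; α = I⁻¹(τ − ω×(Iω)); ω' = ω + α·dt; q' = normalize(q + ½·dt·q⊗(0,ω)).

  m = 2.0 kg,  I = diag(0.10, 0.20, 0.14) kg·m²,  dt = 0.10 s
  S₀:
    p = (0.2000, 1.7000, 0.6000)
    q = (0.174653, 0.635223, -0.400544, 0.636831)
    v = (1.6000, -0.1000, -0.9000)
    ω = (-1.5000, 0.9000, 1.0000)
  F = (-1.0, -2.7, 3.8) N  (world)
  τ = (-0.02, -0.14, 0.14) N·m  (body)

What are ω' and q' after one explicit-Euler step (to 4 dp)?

ω' = (-1.4660, 0.8000, 1.1964)
q' = (0.2074, 0.5706, -0.4698, 0.6409)

precession coupling ω×(Iω) = (-0.0540, 0.0600, -0.1350)
(τ − ω×Iω)/I = (0.3400, -1.0000, 1.9643)
ω' = ω + α·dt = (-1.4660, 0.8000, 1.1964)
Hamilton product q⊗(0,ω) = (0.6764931, -1.2356714, -1.4332818, 0.1455377)
updated quaternion q' = (0.2074, 0.5706, -0.4698, 0.6409)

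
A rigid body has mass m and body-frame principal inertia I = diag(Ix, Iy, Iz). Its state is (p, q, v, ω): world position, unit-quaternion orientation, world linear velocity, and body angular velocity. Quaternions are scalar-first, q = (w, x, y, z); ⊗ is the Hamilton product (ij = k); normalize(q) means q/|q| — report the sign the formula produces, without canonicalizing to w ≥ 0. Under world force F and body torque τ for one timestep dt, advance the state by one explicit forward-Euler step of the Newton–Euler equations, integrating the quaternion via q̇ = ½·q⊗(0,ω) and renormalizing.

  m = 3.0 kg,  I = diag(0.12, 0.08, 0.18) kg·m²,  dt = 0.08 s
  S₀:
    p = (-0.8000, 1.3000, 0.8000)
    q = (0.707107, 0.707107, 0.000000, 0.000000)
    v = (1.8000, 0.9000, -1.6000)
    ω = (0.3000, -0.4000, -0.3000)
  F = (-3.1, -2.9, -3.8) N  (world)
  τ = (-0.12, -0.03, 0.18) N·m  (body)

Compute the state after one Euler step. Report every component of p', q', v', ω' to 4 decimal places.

a = (-1.0333, -0.9667, -1.2667)
p' = p + v·dt = (-0.6560, 1.3720, 0.6720)
v + (F/m)dt = (1.7173, 0.8227, -1.7013)
gyro term ω×Iω = (0.0120, 0.0054, 0.0048)
angular accel α = (-1.1000, -0.4425, 0.9733)
new body rate ω' = (0.2120, -0.4354, -0.2221)
Hamilton product q⊗(0,ω) = (-0.2121321, 0.2121321, -0.0707107, -0.4949749)
q' = normalize(q + ½dt·q⊗(0,ω)) = (0.6984, 0.7154, -0.0028, -0.0198)

p' = (-0.6560, 1.3720, 0.6720)
q' = (0.6984, 0.7154, -0.0028, -0.0198)
v' = (1.7173, 0.8227, -1.7013)
ω' = (0.2120, -0.4354, -0.2221)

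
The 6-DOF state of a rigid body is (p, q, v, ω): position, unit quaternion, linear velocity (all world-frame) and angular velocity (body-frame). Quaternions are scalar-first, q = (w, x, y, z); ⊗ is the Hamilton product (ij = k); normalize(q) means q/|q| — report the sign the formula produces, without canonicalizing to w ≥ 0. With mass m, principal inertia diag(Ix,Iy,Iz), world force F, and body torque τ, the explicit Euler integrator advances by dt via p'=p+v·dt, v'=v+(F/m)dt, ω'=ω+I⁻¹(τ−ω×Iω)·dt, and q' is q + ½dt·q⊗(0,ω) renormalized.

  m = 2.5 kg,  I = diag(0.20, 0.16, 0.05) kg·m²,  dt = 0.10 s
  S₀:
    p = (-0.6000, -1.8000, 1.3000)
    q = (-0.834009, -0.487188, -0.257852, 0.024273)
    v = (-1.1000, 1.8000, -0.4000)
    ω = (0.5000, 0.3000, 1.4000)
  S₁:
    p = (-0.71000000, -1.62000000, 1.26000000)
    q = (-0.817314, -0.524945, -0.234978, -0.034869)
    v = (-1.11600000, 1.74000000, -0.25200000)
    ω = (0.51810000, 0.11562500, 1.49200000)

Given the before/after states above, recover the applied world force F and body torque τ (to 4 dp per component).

F = (-0.4000, -1.5000, 3.7000)
τ = (-0.0100, -0.1900, 0.0400)

ω₁ − ω₀ = (0.01810000, -0.18437500, 0.09200000)
τ = I·(Δω/dt) + ω₀×(Iω₀) = (-0.0100, -0.1900, 0.0400)
velocity change Δv = (-0.01600000, -0.06000000, 0.14800000)
applied force F = (-0.4000, -1.5000, 3.7000)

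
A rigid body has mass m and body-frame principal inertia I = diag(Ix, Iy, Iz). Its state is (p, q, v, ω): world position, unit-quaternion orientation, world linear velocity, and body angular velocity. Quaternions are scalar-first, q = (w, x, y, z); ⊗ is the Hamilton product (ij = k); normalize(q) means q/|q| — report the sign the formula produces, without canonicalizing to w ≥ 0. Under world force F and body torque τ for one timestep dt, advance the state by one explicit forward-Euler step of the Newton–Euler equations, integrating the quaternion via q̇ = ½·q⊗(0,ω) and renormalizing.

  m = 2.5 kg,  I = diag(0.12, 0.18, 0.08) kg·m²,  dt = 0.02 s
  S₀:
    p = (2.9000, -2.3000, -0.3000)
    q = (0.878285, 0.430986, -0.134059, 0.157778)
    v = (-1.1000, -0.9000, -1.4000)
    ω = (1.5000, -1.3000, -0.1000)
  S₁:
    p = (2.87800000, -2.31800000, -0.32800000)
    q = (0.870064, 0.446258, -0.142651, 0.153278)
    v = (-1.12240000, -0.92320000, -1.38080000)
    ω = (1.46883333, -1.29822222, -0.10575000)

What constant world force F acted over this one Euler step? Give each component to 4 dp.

F = (-2.8000, -2.9000, 2.4000)

Δv = v₁−v₀ = (-0.02240000, -0.02320000, 0.01920000)
m·(v₁−v₀)/dt = (-2.8000, -2.9000, 2.4000)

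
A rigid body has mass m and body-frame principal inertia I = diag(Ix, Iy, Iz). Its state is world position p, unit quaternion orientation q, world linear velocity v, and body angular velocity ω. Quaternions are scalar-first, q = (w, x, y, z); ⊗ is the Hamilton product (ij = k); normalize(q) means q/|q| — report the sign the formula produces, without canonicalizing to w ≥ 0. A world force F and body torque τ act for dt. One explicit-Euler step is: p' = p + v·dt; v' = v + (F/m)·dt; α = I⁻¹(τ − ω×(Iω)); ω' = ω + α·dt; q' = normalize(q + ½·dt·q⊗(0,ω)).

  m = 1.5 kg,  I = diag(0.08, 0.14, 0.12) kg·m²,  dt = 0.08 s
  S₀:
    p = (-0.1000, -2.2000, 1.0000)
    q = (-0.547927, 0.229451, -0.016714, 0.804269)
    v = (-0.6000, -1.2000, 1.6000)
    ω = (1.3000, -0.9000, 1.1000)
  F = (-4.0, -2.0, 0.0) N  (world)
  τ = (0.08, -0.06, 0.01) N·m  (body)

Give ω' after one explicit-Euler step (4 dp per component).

ω×(Iω) gyroscopic = (0.0198, -0.0572, -0.0702)
angular accel α = (0.7525, -0.0200, 0.6683)
ω + α·dt = (1.3602, -0.9016, 1.1535)

ω' = (1.3602, -0.9016, 1.1535)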